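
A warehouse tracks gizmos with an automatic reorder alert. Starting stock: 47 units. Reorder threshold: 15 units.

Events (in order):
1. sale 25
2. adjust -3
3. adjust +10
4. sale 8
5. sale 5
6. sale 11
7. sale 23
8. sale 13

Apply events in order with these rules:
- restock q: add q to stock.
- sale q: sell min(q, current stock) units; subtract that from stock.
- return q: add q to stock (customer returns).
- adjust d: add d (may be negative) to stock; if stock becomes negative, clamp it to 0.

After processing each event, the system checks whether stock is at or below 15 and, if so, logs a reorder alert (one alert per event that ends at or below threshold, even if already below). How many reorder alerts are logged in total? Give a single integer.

Processing events:
Start: stock = 47
  Event 1 (sale 25): sell min(25,47)=25. stock: 47 - 25 = 22. total_sold = 25
  Event 2 (adjust -3): 22 + -3 = 19
  Event 3 (adjust +10): 19 + 10 = 29
  Event 4 (sale 8): sell min(8,29)=8. stock: 29 - 8 = 21. total_sold = 33
  Event 5 (sale 5): sell min(5,21)=5. stock: 21 - 5 = 16. total_sold = 38
  Event 6 (sale 11): sell min(11,16)=11. stock: 16 - 11 = 5. total_sold = 49
  Event 7 (sale 23): sell min(23,5)=5. stock: 5 - 5 = 0. total_sold = 54
  Event 8 (sale 13): sell min(13,0)=0. stock: 0 - 0 = 0. total_sold = 54
Final: stock = 0, total_sold = 54

Checking against threshold 15:
  After event 1: stock=22 > 15
  After event 2: stock=19 > 15
  After event 3: stock=29 > 15
  After event 4: stock=21 > 15
  After event 5: stock=16 > 15
  After event 6: stock=5 <= 15 -> ALERT
  After event 7: stock=0 <= 15 -> ALERT
  After event 8: stock=0 <= 15 -> ALERT
Alert events: [6, 7, 8]. Count = 3

Answer: 3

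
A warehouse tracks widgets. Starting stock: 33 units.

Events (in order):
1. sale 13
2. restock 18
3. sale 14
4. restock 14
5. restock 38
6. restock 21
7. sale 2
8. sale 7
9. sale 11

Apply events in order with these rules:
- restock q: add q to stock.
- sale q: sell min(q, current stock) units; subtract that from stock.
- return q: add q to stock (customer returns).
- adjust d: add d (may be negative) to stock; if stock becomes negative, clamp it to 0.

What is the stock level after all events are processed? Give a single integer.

Answer: 77

Derivation:
Processing events:
Start: stock = 33
  Event 1 (sale 13): sell min(13,33)=13. stock: 33 - 13 = 20. total_sold = 13
  Event 2 (restock 18): 20 + 18 = 38
  Event 3 (sale 14): sell min(14,38)=14. stock: 38 - 14 = 24. total_sold = 27
  Event 4 (restock 14): 24 + 14 = 38
  Event 5 (restock 38): 38 + 38 = 76
  Event 6 (restock 21): 76 + 21 = 97
  Event 7 (sale 2): sell min(2,97)=2. stock: 97 - 2 = 95. total_sold = 29
  Event 8 (sale 7): sell min(7,95)=7. stock: 95 - 7 = 88. total_sold = 36
  Event 9 (sale 11): sell min(11,88)=11. stock: 88 - 11 = 77. total_sold = 47
Final: stock = 77, total_sold = 47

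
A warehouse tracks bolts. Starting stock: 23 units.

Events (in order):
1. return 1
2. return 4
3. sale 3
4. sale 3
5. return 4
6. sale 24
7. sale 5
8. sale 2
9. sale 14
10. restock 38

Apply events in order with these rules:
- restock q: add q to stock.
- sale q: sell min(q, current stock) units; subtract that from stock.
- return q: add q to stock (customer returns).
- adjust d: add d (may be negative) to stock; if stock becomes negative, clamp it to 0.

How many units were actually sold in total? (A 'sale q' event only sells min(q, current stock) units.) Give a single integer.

Answer: 32

Derivation:
Processing events:
Start: stock = 23
  Event 1 (return 1): 23 + 1 = 24
  Event 2 (return 4): 24 + 4 = 28
  Event 3 (sale 3): sell min(3,28)=3. stock: 28 - 3 = 25. total_sold = 3
  Event 4 (sale 3): sell min(3,25)=3. stock: 25 - 3 = 22. total_sold = 6
  Event 5 (return 4): 22 + 4 = 26
  Event 6 (sale 24): sell min(24,26)=24. stock: 26 - 24 = 2. total_sold = 30
  Event 7 (sale 5): sell min(5,2)=2. stock: 2 - 2 = 0. total_sold = 32
  Event 8 (sale 2): sell min(2,0)=0. stock: 0 - 0 = 0. total_sold = 32
  Event 9 (sale 14): sell min(14,0)=0. stock: 0 - 0 = 0. total_sold = 32
  Event 10 (restock 38): 0 + 38 = 38
Final: stock = 38, total_sold = 32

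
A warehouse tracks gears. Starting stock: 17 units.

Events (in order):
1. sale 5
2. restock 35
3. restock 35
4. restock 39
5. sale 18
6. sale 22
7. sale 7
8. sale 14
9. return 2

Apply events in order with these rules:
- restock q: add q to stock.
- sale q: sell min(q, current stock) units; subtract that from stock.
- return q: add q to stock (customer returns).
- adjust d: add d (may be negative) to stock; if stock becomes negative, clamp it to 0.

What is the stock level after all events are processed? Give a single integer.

Processing events:
Start: stock = 17
  Event 1 (sale 5): sell min(5,17)=5. stock: 17 - 5 = 12. total_sold = 5
  Event 2 (restock 35): 12 + 35 = 47
  Event 3 (restock 35): 47 + 35 = 82
  Event 4 (restock 39): 82 + 39 = 121
  Event 5 (sale 18): sell min(18,121)=18. stock: 121 - 18 = 103. total_sold = 23
  Event 6 (sale 22): sell min(22,103)=22. stock: 103 - 22 = 81. total_sold = 45
  Event 7 (sale 7): sell min(7,81)=7. stock: 81 - 7 = 74. total_sold = 52
  Event 8 (sale 14): sell min(14,74)=14. stock: 74 - 14 = 60. total_sold = 66
  Event 9 (return 2): 60 + 2 = 62
Final: stock = 62, total_sold = 66

Answer: 62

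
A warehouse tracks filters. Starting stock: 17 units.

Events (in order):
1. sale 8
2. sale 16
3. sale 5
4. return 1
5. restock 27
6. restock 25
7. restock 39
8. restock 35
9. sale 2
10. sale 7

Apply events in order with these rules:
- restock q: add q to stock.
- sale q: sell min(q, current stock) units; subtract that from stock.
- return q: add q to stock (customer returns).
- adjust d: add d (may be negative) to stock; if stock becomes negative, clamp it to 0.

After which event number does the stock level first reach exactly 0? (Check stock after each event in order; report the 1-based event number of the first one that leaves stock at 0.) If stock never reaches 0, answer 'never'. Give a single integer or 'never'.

Processing events:
Start: stock = 17
  Event 1 (sale 8): sell min(8,17)=8. stock: 17 - 8 = 9. total_sold = 8
  Event 2 (sale 16): sell min(16,9)=9. stock: 9 - 9 = 0. total_sold = 17
  Event 3 (sale 5): sell min(5,0)=0. stock: 0 - 0 = 0. total_sold = 17
  Event 4 (return 1): 0 + 1 = 1
  Event 5 (restock 27): 1 + 27 = 28
  Event 6 (restock 25): 28 + 25 = 53
  Event 7 (restock 39): 53 + 39 = 92
  Event 8 (restock 35): 92 + 35 = 127
  Event 9 (sale 2): sell min(2,127)=2. stock: 127 - 2 = 125. total_sold = 19
  Event 10 (sale 7): sell min(7,125)=7. stock: 125 - 7 = 118. total_sold = 26
Final: stock = 118, total_sold = 26

First zero at event 2.

Answer: 2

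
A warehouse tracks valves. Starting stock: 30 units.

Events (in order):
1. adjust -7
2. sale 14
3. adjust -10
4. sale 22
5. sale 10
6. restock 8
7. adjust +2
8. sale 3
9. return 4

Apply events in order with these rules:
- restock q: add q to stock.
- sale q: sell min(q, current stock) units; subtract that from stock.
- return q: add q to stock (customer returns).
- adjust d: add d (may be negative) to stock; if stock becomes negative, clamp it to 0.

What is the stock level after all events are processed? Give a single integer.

Answer: 11

Derivation:
Processing events:
Start: stock = 30
  Event 1 (adjust -7): 30 + -7 = 23
  Event 2 (sale 14): sell min(14,23)=14. stock: 23 - 14 = 9. total_sold = 14
  Event 3 (adjust -10): 9 + -10 = 0 (clamped to 0)
  Event 4 (sale 22): sell min(22,0)=0. stock: 0 - 0 = 0. total_sold = 14
  Event 5 (sale 10): sell min(10,0)=0. stock: 0 - 0 = 0. total_sold = 14
  Event 6 (restock 8): 0 + 8 = 8
  Event 7 (adjust +2): 8 + 2 = 10
  Event 8 (sale 3): sell min(3,10)=3. stock: 10 - 3 = 7. total_sold = 17
  Event 9 (return 4): 7 + 4 = 11
Final: stock = 11, total_sold = 17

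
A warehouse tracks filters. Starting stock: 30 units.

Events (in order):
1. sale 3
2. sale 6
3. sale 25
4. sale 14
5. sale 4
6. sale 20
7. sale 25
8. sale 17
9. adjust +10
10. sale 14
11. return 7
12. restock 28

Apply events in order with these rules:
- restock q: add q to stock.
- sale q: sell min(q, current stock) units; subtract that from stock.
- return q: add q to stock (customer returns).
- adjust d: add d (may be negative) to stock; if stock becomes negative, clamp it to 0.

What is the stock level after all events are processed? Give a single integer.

Processing events:
Start: stock = 30
  Event 1 (sale 3): sell min(3,30)=3. stock: 30 - 3 = 27. total_sold = 3
  Event 2 (sale 6): sell min(6,27)=6. stock: 27 - 6 = 21. total_sold = 9
  Event 3 (sale 25): sell min(25,21)=21. stock: 21 - 21 = 0. total_sold = 30
  Event 4 (sale 14): sell min(14,0)=0. stock: 0 - 0 = 0. total_sold = 30
  Event 5 (sale 4): sell min(4,0)=0. stock: 0 - 0 = 0. total_sold = 30
  Event 6 (sale 20): sell min(20,0)=0. stock: 0 - 0 = 0. total_sold = 30
  Event 7 (sale 25): sell min(25,0)=0. stock: 0 - 0 = 0. total_sold = 30
  Event 8 (sale 17): sell min(17,0)=0. stock: 0 - 0 = 0. total_sold = 30
  Event 9 (adjust +10): 0 + 10 = 10
  Event 10 (sale 14): sell min(14,10)=10. stock: 10 - 10 = 0. total_sold = 40
  Event 11 (return 7): 0 + 7 = 7
  Event 12 (restock 28): 7 + 28 = 35
Final: stock = 35, total_sold = 40

Answer: 35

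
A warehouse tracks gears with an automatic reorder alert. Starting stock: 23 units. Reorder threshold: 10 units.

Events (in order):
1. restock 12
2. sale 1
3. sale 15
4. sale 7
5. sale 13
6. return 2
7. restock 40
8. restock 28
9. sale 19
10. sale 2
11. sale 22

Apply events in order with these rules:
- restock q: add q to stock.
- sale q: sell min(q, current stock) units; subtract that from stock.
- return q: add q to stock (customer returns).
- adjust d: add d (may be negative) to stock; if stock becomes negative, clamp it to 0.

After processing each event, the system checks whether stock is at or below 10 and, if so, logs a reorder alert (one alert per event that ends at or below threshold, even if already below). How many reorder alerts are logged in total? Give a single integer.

Processing events:
Start: stock = 23
  Event 1 (restock 12): 23 + 12 = 35
  Event 2 (sale 1): sell min(1,35)=1. stock: 35 - 1 = 34. total_sold = 1
  Event 3 (sale 15): sell min(15,34)=15. stock: 34 - 15 = 19. total_sold = 16
  Event 4 (sale 7): sell min(7,19)=7. stock: 19 - 7 = 12. total_sold = 23
  Event 5 (sale 13): sell min(13,12)=12. stock: 12 - 12 = 0. total_sold = 35
  Event 6 (return 2): 0 + 2 = 2
  Event 7 (restock 40): 2 + 40 = 42
  Event 8 (restock 28): 42 + 28 = 70
  Event 9 (sale 19): sell min(19,70)=19. stock: 70 - 19 = 51. total_sold = 54
  Event 10 (sale 2): sell min(2,51)=2. stock: 51 - 2 = 49. total_sold = 56
  Event 11 (sale 22): sell min(22,49)=22. stock: 49 - 22 = 27. total_sold = 78
Final: stock = 27, total_sold = 78

Checking against threshold 10:
  After event 1: stock=35 > 10
  After event 2: stock=34 > 10
  After event 3: stock=19 > 10
  After event 4: stock=12 > 10
  After event 5: stock=0 <= 10 -> ALERT
  After event 6: stock=2 <= 10 -> ALERT
  After event 7: stock=42 > 10
  After event 8: stock=70 > 10
  After event 9: stock=51 > 10
  After event 10: stock=49 > 10
  After event 11: stock=27 > 10
Alert events: [5, 6]. Count = 2

Answer: 2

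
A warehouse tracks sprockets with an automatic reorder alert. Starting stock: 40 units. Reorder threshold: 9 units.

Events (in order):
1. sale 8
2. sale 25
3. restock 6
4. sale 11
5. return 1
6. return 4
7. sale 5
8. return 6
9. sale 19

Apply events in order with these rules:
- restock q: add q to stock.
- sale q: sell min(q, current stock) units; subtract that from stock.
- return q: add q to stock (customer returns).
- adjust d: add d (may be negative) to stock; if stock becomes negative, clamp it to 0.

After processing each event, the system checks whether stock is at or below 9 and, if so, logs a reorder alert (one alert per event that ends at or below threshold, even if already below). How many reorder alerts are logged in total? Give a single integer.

Answer: 7

Derivation:
Processing events:
Start: stock = 40
  Event 1 (sale 8): sell min(8,40)=8. stock: 40 - 8 = 32. total_sold = 8
  Event 2 (sale 25): sell min(25,32)=25. stock: 32 - 25 = 7. total_sold = 33
  Event 3 (restock 6): 7 + 6 = 13
  Event 4 (sale 11): sell min(11,13)=11. stock: 13 - 11 = 2. total_sold = 44
  Event 5 (return 1): 2 + 1 = 3
  Event 6 (return 4): 3 + 4 = 7
  Event 7 (sale 5): sell min(5,7)=5. stock: 7 - 5 = 2. total_sold = 49
  Event 8 (return 6): 2 + 6 = 8
  Event 9 (sale 19): sell min(19,8)=8. stock: 8 - 8 = 0. total_sold = 57
Final: stock = 0, total_sold = 57

Checking against threshold 9:
  After event 1: stock=32 > 9
  After event 2: stock=7 <= 9 -> ALERT
  After event 3: stock=13 > 9
  After event 4: stock=2 <= 9 -> ALERT
  After event 5: stock=3 <= 9 -> ALERT
  After event 6: stock=7 <= 9 -> ALERT
  After event 7: stock=2 <= 9 -> ALERT
  After event 8: stock=8 <= 9 -> ALERT
  After event 9: stock=0 <= 9 -> ALERT
Alert events: [2, 4, 5, 6, 7, 8, 9]. Count = 7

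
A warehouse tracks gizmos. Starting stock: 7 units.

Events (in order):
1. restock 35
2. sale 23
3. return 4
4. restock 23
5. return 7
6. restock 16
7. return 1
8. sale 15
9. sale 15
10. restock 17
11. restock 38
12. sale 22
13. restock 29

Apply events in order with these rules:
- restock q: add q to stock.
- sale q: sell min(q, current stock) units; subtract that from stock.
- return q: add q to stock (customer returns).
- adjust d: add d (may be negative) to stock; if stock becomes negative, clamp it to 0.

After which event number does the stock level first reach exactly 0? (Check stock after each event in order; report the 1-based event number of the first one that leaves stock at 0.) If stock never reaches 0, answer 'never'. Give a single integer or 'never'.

Processing events:
Start: stock = 7
  Event 1 (restock 35): 7 + 35 = 42
  Event 2 (sale 23): sell min(23,42)=23. stock: 42 - 23 = 19. total_sold = 23
  Event 3 (return 4): 19 + 4 = 23
  Event 4 (restock 23): 23 + 23 = 46
  Event 5 (return 7): 46 + 7 = 53
  Event 6 (restock 16): 53 + 16 = 69
  Event 7 (return 1): 69 + 1 = 70
  Event 8 (sale 15): sell min(15,70)=15. stock: 70 - 15 = 55. total_sold = 38
  Event 9 (sale 15): sell min(15,55)=15. stock: 55 - 15 = 40. total_sold = 53
  Event 10 (restock 17): 40 + 17 = 57
  Event 11 (restock 38): 57 + 38 = 95
  Event 12 (sale 22): sell min(22,95)=22. stock: 95 - 22 = 73. total_sold = 75
  Event 13 (restock 29): 73 + 29 = 102
Final: stock = 102, total_sold = 75

Stock never reaches 0.

Answer: never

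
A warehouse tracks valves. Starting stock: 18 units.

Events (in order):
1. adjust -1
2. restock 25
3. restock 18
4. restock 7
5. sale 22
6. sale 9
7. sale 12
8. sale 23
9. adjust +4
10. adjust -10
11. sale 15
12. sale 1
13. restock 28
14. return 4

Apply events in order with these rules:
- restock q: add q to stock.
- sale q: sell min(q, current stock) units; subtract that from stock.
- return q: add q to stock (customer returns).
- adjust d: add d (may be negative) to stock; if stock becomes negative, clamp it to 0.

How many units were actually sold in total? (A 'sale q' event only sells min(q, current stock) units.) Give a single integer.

Processing events:
Start: stock = 18
  Event 1 (adjust -1): 18 + -1 = 17
  Event 2 (restock 25): 17 + 25 = 42
  Event 3 (restock 18): 42 + 18 = 60
  Event 4 (restock 7): 60 + 7 = 67
  Event 5 (sale 22): sell min(22,67)=22. stock: 67 - 22 = 45. total_sold = 22
  Event 6 (sale 9): sell min(9,45)=9. stock: 45 - 9 = 36. total_sold = 31
  Event 7 (sale 12): sell min(12,36)=12. stock: 36 - 12 = 24. total_sold = 43
  Event 8 (sale 23): sell min(23,24)=23. stock: 24 - 23 = 1. total_sold = 66
  Event 9 (adjust +4): 1 + 4 = 5
  Event 10 (adjust -10): 5 + -10 = 0 (clamped to 0)
  Event 11 (sale 15): sell min(15,0)=0. stock: 0 - 0 = 0. total_sold = 66
  Event 12 (sale 1): sell min(1,0)=0. stock: 0 - 0 = 0. total_sold = 66
  Event 13 (restock 28): 0 + 28 = 28
  Event 14 (return 4): 28 + 4 = 32
Final: stock = 32, total_sold = 66

Answer: 66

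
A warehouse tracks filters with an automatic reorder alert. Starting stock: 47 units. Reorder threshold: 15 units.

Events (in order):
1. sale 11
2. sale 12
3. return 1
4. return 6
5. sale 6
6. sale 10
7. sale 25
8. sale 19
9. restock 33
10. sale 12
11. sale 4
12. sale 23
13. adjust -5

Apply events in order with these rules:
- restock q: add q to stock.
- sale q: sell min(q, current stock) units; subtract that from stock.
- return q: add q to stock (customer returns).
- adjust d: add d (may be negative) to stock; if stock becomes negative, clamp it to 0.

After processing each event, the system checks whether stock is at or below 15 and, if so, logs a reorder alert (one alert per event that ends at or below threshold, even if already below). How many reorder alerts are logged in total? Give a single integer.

Answer: 5

Derivation:
Processing events:
Start: stock = 47
  Event 1 (sale 11): sell min(11,47)=11. stock: 47 - 11 = 36. total_sold = 11
  Event 2 (sale 12): sell min(12,36)=12. stock: 36 - 12 = 24. total_sold = 23
  Event 3 (return 1): 24 + 1 = 25
  Event 4 (return 6): 25 + 6 = 31
  Event 5 (sale 6): sell min(6,31)=6. stock: 31 - 6 = 25. total_sold = 29
  Event 6 (sale 10): sell min(10,25)=10. stock: 25 - 10 = 15. total_sold = 39
  Event 7 (sale 25): sell min(25,15)=15. stock: 15 - 15 = 0. total_sold = 54
  Event 8 (sale 19): sell min(19,0)=0. stock: 0 - 0 = 0. total_sold = 54
  Event 9 (restock 33): 0 + 33 = 33
  Event 10 (sale 12): sell min(12,33)=12. stock: 33 - 12 = 21. total_sold = 66
  Event 11 (sale 4): sell min(4,21)=4. stock: 21 - 4 = 17. total_sold = 70
  Event 12 (sale 23): sell min(23,17)=17. stock: 17 - 17 = 0. total_sold = 87
  Event 13 (adjust -5): 0 + -5 = 0 (clamped to 0)
Final: stock = 0, total_sold = 87

Checking against threshold 15:
  After event 1: stock=36 > 15
  After event 2: stock=24 > 15
  After event 3: stock=25 > 15
  After event 4: stock=31 > 15
  After event 5: stock=25 > 15
  After event 6: stock=15 <= 15 -> ALERT
  After event 7: stock=0 <= 15 -> ALERT
  After event 8: stock=0 <= 15 -> ALERT
  After event 9: stock=33 > 15
  After event 10: stock=21 > 15
  After event 11: stock=17 > 15
  After event 12: stock=0 <= 15 -> ALERT
  After event 13: stock=0 <= 15 -> ALERT
Alert events: [6, 7, 8, 12, 13]. Count = 5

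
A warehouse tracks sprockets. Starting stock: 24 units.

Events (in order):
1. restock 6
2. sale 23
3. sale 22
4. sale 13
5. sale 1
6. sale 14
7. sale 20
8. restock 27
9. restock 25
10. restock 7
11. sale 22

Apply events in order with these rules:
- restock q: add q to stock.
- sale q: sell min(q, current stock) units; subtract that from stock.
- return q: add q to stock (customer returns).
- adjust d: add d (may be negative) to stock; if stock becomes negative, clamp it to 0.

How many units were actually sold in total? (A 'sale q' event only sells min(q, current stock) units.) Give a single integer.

Processing events:
Start: stock = 24
  Event 1 (restock 6): 24 + 6 = 30
  Event 2 (sale 23): sell min(23,30)=23. stock: 30 - 23 = 7. total_sold = 23
  Event 3 (sale 22): sell min(22,7)=7. stock: 7 - 7 = 0. total_sold = 30
  Event 4 (sale 13): sell min(13,0)=0. stock: 0 - 0 = 0. total_sold = 30
  Event 5 (sale 1): sell min(1,0)=0. stock: 0 - 0 = 0. total_sold = 30
  Event 6 (sale 14): sell min(14,0)=0. stock: 0 - 0 = 0. total_sold = 30
  Event 7 (sale 20): sell min(20,0)=0. stock: 0 - 0 = 0. total_sold = 30
  Event 8 (restock 27): 0 + 27 = 27
  Event 9 (restock 25): 27 + 25 = 52
  Event 10 (restock 7): 52 + 7 = 59
  Event 11 (sale 22): sell min(22,59)=22. stock: 59 - 22 = 37. total_sold = 52
Final: stock = 37, total_sold = 52

Answer: 52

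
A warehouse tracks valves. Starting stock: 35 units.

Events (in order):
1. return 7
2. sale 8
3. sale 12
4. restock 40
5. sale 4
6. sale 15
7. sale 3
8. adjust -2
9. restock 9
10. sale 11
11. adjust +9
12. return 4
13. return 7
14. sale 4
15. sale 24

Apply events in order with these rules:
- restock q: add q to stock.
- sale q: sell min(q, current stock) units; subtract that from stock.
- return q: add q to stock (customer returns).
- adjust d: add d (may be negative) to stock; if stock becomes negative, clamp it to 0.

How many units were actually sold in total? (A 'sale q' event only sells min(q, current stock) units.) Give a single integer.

Answer: 81

Derivation:
Processing events:
Start: stock = 35
  Event 1 (return 7): 35 + 7 = 42
  Event 2 (sale 8): sell min(8,42)=8. stock: 42 - 8 = 34. total_sold = 8
  Event 3 (sale 12): sell min(12,34)=12. stock: 34 - 12 = 22. total_sold = 20
  Event 4 (restock 40): 22 + 40 = 62
  Event 5 (sale 4): sell min(4,62)=4. stock: 62 - 4 = 58. total_sold = 24
  Event 6 (sale 15): sell min(15,58)=15. stock: 58 - 15 = 43. total_sold = 39
  Event 7 (sale 3): sell min(3,43)=3. stock: 43 - 3 = 40. total_sold = 42
  Event 8 (adjust -2): 40 + -2 = 38
  Event 9 (restock 9): 38 + 9 = 47
  Event 10 (sale 11): sell min(11,47)=11. stock: 47 - 11 = 36. total_sold = 53
  Event 11 (adjust +9): 36 + 9 = 45
  Event 12 (return 4): 45 + 4 = 49
  Event 13 (return 7): 49 + 7 = 56
  Event 14 (sale 4): sell min(4,56)=4. stock: 56 - 4 = 52. total_sold = 57
  Event 15 (sale 24): sell min(24,52)=24. stock: 52 - 24 = 28. total_sold = 81
Final: stock = 28, total_sold = 81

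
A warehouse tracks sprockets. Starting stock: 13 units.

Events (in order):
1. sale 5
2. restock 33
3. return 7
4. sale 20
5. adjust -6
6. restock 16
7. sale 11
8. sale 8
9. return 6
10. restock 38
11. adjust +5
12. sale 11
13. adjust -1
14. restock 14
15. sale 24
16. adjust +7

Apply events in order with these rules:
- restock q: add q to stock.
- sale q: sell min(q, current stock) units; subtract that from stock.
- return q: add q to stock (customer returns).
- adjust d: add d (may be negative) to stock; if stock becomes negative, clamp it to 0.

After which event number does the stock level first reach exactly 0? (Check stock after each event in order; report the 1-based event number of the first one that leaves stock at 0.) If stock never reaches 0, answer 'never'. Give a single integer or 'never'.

Answer: never

Derivation:
Processing events:
Start: stock = 13
  Event 1 (sale 5): sell min(5,13)=5. stock: 13 - 5 = 8. total_sold = 5
  Event 2 (restock 33): 8 + 33 = 41
  Event 3 (return 7): 41 + 7 = 48
  Event 4 (sale 20): sell min(20,48)=20. stock: 48 - 20 = 28. total_sold = 25
  Event 5 (adjust -6): 28 + -6 = 22
  Event 6 (restock 16): 22 + 16 = 38
  Event 7 (sale 11): sell min(11,38)=11. stock: 38 - 11 = 27. total_sold = 36
  Event 8 (sale 8): sell min(8,27)=8. stock: 27 - 8 = 19. total_sold = 44
  Event 9 (return 6): 19 + 6 = 25
  Event 10 (restock 38): 25 + 38 = 63
  Event 11 (adjust +5): 63 + 5 = 68
  Event 12 (sale 11): sell min(11,68)=11. stock: 68 - 11 = 57. total_sold = 55
  Event 13 (adjust -1): 57 + -1 = 56
  Event 14 (restock 14): 56 + 14 = 70
  Event 15 (sale 24): sell min(24,70)=24. stock: 70 - 24 = 46. total_sold = 79
  Event 16 (adjust +7): 46 + 7 = 53
Final: stock = 53, total_sold = 79

Stock never reaches 0.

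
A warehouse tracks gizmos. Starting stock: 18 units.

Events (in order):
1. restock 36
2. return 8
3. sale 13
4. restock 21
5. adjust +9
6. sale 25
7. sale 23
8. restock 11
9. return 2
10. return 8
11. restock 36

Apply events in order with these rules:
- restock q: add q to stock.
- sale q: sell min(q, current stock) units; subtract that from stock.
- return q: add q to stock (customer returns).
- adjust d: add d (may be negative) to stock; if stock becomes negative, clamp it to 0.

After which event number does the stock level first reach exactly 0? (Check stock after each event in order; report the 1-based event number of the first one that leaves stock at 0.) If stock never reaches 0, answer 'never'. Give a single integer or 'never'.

Processing events:
Start: stock = 18
  Event 1 (restock 36): 18 + 36 = 54
  Event 2 (return 8): 54 + 8 = 62
  Event 3 (sale 13): sell min(13,62)=13. stock: 62 - 13 = 49. total_sold = 13
  Event 4 (restock 21): 49 + 21 = 70
  Event 5 (adjust +9): 70 + 9 = 79
  Event 6 (sale 25): sell min(25,79)=25. stock: 79 - 25 = 54. total_sold = 38
  Event 7 (sale 23): sell min(23,54)=23. stock: 54 - 23 = 31. total_sold = 61
  Event 8 (restock 11): 31 + 11 = 42
  Event 9 (return 2): 42 + 2 = 44
  Event 10 (return 8): 44 + 8 = 52
  Event 11 (restock 36): 52 + 36 = 88
Final: stock = 88, total_sold = 61

Stock never reaches 0.

Answer: never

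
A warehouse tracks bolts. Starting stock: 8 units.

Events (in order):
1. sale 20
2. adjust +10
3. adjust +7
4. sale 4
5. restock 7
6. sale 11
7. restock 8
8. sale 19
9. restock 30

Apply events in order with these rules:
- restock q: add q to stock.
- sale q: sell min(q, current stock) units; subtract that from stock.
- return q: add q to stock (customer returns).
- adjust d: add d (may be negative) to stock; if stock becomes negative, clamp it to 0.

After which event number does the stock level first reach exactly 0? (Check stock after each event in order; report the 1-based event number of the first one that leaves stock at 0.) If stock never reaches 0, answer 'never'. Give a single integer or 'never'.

Processing events:
Start: stock = 8
  Event 1 (sale 20): sell min(20,8)=8. stock: 8 - 8 = 0. total_sold = 8
  Event 2 (adjust +10): 0 + 10 = 10
  Event 3 (adjust +7): 10 + 7 = 17
  Event 4 (sale 4): sell min(4,17)=4. stock: 17 - 4 = 13. total_sold = 12
  Event 5 (restock 7): 13 + 7 = 20
  Event 6 (sale 11): sell min(11,20)=11. stock: 20 - 11 = 9. total_sold = 23
  Event 7 (restock 8): 9 + 8 = 17
  Event 8 (sale 19): sell min(19,17)=17. stock: 17 - 17 = 0. total_sold = 40
  Event 9 (restock 30): 0 + 30 = 30
Final: stock = 30, total_sold = 40

First zero at event 1.

Answer: 1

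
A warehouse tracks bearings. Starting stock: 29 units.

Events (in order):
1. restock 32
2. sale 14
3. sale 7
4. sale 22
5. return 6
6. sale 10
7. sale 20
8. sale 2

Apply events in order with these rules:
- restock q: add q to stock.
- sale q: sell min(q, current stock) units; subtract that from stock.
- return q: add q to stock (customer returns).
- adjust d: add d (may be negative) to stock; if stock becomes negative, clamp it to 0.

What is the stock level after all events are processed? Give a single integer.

Answer: 0

Derivation:
Processing events:
Start: stock = 29
  Event 1 (restock 32): 29 + 32 = 61
  Event 2 (sale 14): sell min(14,61)=14. stock: 61 - 14 = 47. total_sold = 14
  Event 3 (sale 7): sell min(7,47)=7. stock: 47 - 7 = 40. total_sold = 21
  Event 4 (sale 22): sell min(22,40)=22. stock: 40 - 22 = 18. total_sold = 43
  Event 5 (return 6): 18 + 6 = 24
  Event 6 (sale 10): sell min(10,24)=10. stock: 24 - 10 = 14. total_sold = 53
  Event 7 (sale 20): sell min(20,14)=14. stock: 14 - 14 = 0. total_sold = 67
  Event 8 (sale 2): sell min(2,0)=0. stock: 0 - 0 = 0. total_sold = 67
Final: stock = 0, total_sold = 67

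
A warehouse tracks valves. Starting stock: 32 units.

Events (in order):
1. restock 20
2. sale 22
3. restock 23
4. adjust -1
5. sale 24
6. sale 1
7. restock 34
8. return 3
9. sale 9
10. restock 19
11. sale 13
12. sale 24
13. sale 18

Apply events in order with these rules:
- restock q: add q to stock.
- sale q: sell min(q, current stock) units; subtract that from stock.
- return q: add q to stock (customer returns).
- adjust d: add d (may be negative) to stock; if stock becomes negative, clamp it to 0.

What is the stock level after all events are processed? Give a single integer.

Processing events:
Start: stock = 32
  Event 1 (restock 20): 32 + 20 = 52
  Event 2 (sale 22): sell min(22,52)=22. stock: 52 - 22 = 30. total_sold = 22
  Event 3 (restock 23): 30 + 23 = 53
  Event 4 (adjust -1): 53 + -1 = 52
  Event 5 (sale 24): sell min(24,52)=24. stock: 52 - 24 = 28. total_sold = 46
  Event 6 (sale 1): sell min(1,28)=1. stock: 28 - 1 = 27. total_sold = 47
  Event 7 (restock 34): 27 + 34 = 61
  Event 8 (return 3): 61 + 3 = 64
  Event 9 (sale 9): sell min(9,64)=9. stock: 64 - 9 = 55. total_sold = 56
  Event 10 (restock 19): 55 + 19 = 74
  Event 11 (sale 13): sell min(13,74)=13. stock: 74 - 13 = 61. total_sold = 69
  Event 12 (sale 24): sell min(24,61)=24. stock: 61 - 24 = 37. total_sold = 93
  Event 13 (sale 18): sell min(18,37)=18. stock: 37 - 18 = 19. total_sold = 111
Final: stock = 19, total_sold = 111

Answer: 19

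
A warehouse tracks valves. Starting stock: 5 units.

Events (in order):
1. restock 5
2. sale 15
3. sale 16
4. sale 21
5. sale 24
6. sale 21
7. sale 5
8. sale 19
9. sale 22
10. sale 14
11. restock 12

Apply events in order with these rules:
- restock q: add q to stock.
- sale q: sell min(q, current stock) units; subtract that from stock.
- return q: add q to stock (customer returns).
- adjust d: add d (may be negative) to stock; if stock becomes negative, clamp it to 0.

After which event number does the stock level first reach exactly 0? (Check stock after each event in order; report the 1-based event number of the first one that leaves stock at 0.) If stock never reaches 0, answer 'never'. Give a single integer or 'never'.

Answer: 2

Derivation:
Processing events:
Start: stock = 5
  Event 1 (restock 5): 5 + 5 = 10
  Event 2 (sale 15): sell min(15,10)=10. stock: 10 - 10 = 0. total_sold = 10
  Event 3 (sale 16): sell min(16,0)=0. stock: 0 - 0 = 0. total_sold = 10
  Event 4 (sale 21): sell min(21,0)=0. stock: 0 - 0 = 0. total_sold = 10
  Event 5 (sale 24): sell min(24,0)=0. stock: 0 - 0 = 0. total_sold = 10
  Event 6 (sale 21): sell min(21,0)=0. stock: 0 - 0 = 0. total_sold = 10
  Event 7 (sale 5): sell min(5,0)=0. stock: 0 - 0 = 0. total_sold = 10
  Event 8 (sale 19): sell min(19,0)=0. stock: 0 - 0 = 0. total_sold = 10
  Event 9 (sale 22): sell min(22,0)=0. stock: 0 - 0 = 0. total_sold = 10
  Event 10 (sale 14): sell min(14,0)=0. stock: 0 - 0 = 0. total_sold = 10
  Event 11 (restock 12): 0 + 12 = 12
Final: stock = 12, total_sold = 10

First zero at event 2.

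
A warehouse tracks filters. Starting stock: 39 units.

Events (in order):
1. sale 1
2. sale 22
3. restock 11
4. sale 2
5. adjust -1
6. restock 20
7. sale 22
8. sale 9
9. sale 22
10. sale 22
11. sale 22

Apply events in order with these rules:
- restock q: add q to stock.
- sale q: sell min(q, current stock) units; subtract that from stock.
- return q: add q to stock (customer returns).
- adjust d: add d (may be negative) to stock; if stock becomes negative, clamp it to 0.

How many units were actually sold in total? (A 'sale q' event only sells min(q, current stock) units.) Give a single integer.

Answer: 69

Derivation:
Processing events:
Start: stock = 39
  Event 1 (sale 1): sell min(1,39)=1. stock: 39 - 1 = 38. total_sold = 1
  Event 2 (sale 22): sell min(22,38)=22. stock: 38 - 22 = 16. total_sold = 23
  Event 3 (restock 11): 16 + 11 = 27
  Event 4 (sale 2): sell min(2,27)=2. stock: 27 - 2 = 25. total_sold = 25
  Event 5 (adjust -1): 25 + -1 = 24
  Event 6 (restock 20): 24 + 20 = 44
  Event 7 (sale 22): sell min(22,44)=22. stock: 44 - 22 = 22. total_sold = 47
  Event 8 (sale 9): sell min(9,22)=9. stock: 22 - 9 = 13. total_sold = 56
  Event 9 (sale 22): sell min(22,13)=13. stock: 13 - 13 = 0. total_sold = 69
  Event 10 (sale 22): sell min(22,0)=0. stock: 0 - 0 = 0. total_sold = 69
  Event 11 (sale 22): sell min(22,0)=0. stock: 0 - 0 = 0. total_sold = 69
Final: stock = 0, total_sold = 69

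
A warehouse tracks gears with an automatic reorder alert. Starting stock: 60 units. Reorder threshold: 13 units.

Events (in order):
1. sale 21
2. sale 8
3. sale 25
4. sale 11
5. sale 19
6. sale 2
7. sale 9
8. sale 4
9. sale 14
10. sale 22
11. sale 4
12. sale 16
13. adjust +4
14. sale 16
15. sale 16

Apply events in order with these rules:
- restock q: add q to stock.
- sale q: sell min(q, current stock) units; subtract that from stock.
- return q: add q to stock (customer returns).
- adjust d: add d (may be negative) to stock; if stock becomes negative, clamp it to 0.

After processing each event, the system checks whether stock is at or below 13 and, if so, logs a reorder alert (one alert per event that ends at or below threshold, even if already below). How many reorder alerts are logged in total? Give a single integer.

Answer: 13

Derivation:
Processing events:
Start: stock = 60
  Event 1 (sale 21): sell min(21,60)=21. stock: 60 - 21 = 39. total_sold = 21
  Event 2 (sale 8): sell min(8,39)=8. stock: 39 - 8 = 31. total_sold = 29
  Event 3 (sale 25): sell min(25,31)=25. stock: 31 - 25 = 6. total_sold = 54
  Event 4 (sale 11): sell min(11,6)=6. stock: 6 - 6 = 0. total_sold = 60
  Event 5 (sale 19): sell min(19,0)=0. stock: 0 - 0 = 0. total_sold = 60
  Event 6 (sale 2): sell min(2,0)=0. stock: 0 - 0 = 0. total_sold = 60
  Event 7 (sale 9): sell min(9,0)=0. stock: 0 - 0 = 0. total_sold = 60
  Event 8 (sale 4): sell min(4,0)=0. stock: 0 - 0 = 0. total_sold = 60
  Event 9 (sale 14): sell min(14,0)=0. stock: 0 - 0 = 0. total_sold = 60
  Event 10 (sale 22): sell min(22,0)=0. stock: 0 - 0 = 0. total_sold = 60
  Event 11 (sale 4): sell min(4,0)=0. stock: 0 - 0 = 0. total_sold = 60
  Event 12 (sale 16): sell min(16,0)=0. stock: 0 - 0 = 0. total_sold = 60
  Event 13 (adjust +4): 0 + 4 = 4
  Event 14 (sale 16): sell min(16,4)=4. stock: 4 - 4 = 0. total_sold = 64
  Event 15 (sale 16): sell min(16,0)=0. stock: 0 - 0 = 0. total_sold = 64
Final: stock = 0, total_sold = 64

Checking against threshold 13:
  After event 1: stock=39 > 13
  After event 2: stock=31 > 13
  After event 3: stock=6 <= 13 -> ALERT
  After event 4: stock=0 <= 13 -> ALERT
  After event 5: stock=0 <= 13 -> ALERT
  After event 6: stock=0 <= 13 -> ALERT
  After event 7: stock=0 <= 13 -> ALERT
  After event 8: stock=0 <= 13 -> ALERT
  After event 9: stock=0 <= 13 -> ALERT
  After event 10: stock=0 <= 13 -> ALERT
  After event 11: stock=0 <= 13 -> ALERT
  After event 12: stock=0 <= 13 -> ALERT
  After event 13: stock=4 <= 13 -> ALERT
  After event 14: stock=0 <= 13 -> ALERT
  After event 15: stock=0 <= 13 -> ALERT
Alert events: [3, 4, 5, 6, 7, 8, 9, 10, 11, 12, 13, 14, 15]. Count = 13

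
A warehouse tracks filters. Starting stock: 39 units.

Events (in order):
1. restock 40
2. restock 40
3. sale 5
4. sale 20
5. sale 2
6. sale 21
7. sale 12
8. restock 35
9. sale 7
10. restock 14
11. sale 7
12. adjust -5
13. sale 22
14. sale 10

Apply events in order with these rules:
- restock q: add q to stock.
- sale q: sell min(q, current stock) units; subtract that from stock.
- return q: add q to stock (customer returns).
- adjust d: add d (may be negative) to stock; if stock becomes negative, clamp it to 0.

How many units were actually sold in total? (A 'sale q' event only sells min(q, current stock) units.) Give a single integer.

Processing events:
Start: stock = 39
  Event 1 (restock 40): 39 + 40 = 79
  Event 2 (restock 40): 79 + 40 = 119
  Event 3 (sale 5): sell min(5,119)=5. stock: 119 - 5 = 114. total_sold = 5
  Event 4 (sale 20): sell min(20,114)=20. stock: 114 - 20 = 94. total_sold = 25
  Event 5 (sale 2): sell min(2,94)=2. stock: 94 - 2 = 92. total_sold = 27
  Event 6 (sale 21): sell min(21,92)=21. stock: 92 - 21 = 71. total_sold = 48
  Event 7 (sale 12): sell min(12,71)=12. stock: 71 - 12 = 59. total_sold = 60
  Event 8 (restock 35): 59 + 35 = 94
  Event 9 (sale 7): sell min(7,94)=7. stock: 94 - 7 = 87. total_sold = 67
  Event 10 (restock 14): 87 + 14 = 101
  Event 11 (sale 7): sell min(7,101)=7. stock: 101 - 7 = 94. total_sold = 74
  Event 12 (adjust -5): 94 + -5 = 89
  Event 13 (sale 22): sell min(22,89)=22. stock: 89 - 22 = 67. total_sold = 96
  Event 14 (sale 10): sell min(10,67)=10. stock: 67 - 10 = 57. total_sold = 106
Final: stock = 57, total_sold = 106

Answer: 106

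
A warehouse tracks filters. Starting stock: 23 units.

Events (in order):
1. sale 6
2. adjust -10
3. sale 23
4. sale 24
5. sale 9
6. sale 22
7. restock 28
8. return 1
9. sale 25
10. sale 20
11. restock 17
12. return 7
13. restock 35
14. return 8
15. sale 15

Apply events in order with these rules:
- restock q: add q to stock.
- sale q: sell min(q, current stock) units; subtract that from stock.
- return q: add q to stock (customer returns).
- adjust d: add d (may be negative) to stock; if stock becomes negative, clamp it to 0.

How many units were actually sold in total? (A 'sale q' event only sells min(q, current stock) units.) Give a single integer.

Answer: 57

Derivation:
Processing events:
Start: stock = 23
  Event 1 (sale 6): sell min(6,23)=6. stock: 23 - 6 = 17. total_sold = 6
  Event 2 (adjust -10): 17 + -10 = 7
  Event 3 (sale 23): sell min(23,7)=7. stock: 7 - 7 = 0. total_sold = 13
  Event 4 (sale 24): sell min(24,0)=0. stock: 0 - 0 = 0. total_sold = 13
  Event 5 (sale 9): sell min(9,0)=0. stock: 0 - 0 = 0. total_sold = 13
  Event 6 (sale 22): sell min(22,0)=0. stock: 0 - 0 = 0. total_sold = 13
  Event 7 (restock 28): 0 + 28 = 28
  Event 8 (return 1): 28 + 1 = 29
  Event 9 (sale 25): sell min(25,29)=25. stock: 29 - 25 = 4. total_sold = 38
  Event 10 (sale 20): sell min(20,4)=4. stock: 4 - 4 = 0. total_sold = 42
  Event 11 (restock 17): 0 + 17 = 17
  Event 12 (return 7): 17 + 7 = 24
  Event 13 (restock 35): 24 + 35 = 59
  Event 14 (return 8): 59 + 8 = 67
  Event 15 (sale 15): sell min(15,67)=15. stock: 67 - 15 = 52. total_sold = 57
Final: stock = 52, total_sold = 57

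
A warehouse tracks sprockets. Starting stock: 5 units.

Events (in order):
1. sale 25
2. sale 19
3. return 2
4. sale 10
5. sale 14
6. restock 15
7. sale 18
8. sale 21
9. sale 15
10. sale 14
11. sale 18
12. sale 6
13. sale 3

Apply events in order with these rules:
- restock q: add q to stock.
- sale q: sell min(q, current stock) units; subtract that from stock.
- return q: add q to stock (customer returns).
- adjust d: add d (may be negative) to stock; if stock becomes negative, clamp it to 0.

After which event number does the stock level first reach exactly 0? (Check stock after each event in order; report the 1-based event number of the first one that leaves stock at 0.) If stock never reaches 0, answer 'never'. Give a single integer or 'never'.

Answer: 1

Derivation:
Processing events:
Start: stock = 5
  Event 1 (sale 25): sell min(25,5)=5. stock: 5 - 5 = 0. total_sold = 5
  Event 2 (sale 19): sell min(19,0)=0. stock: 0 - 0 = 0. total_sold = 5
  Event 3 (return 2): 0 + 2 = 2
  Event 4 (sale 10): sell min(10,2)=2. stock: 2 - 2 = 0. total_sold = 7
  Event 5 (sale 14): sell min(14,0)=0. stock: 0 - 0 = 0. total_sold = 7
  Event 6 (restock 15): 0 + 15 = 15
  Event 7 (sale 18): sell min(18,15)=15. stock: 15 - 15 = 0. total_sold = 22
  Event 8 (sale 21): sell min(21,0)=0. stock: 0 - 0 = 0. total_sold = 22
  Event 9 (sale 15): sell min(15,0)=0. stock: 0 - 0 = 0. total_sold = 22
  Event 10 (sale 14): sell min(14,0)=0. stock: 0 - 0 = 0. total_sold = 22
  Event 11 (sale 18): sell min(18,0)=0. stock: 0 - 0 = 0. total_sold = 22
  Event 12 (sale 6): sell min(6,0)=0. stock: 0 - 0 = 0. total_sold = 22
  Event 13 (sale 3): sell min(3,0)=0. stock: 0 - 0 = 0. total_sold = 22
Final: stock = 0, total_sold = 22

First zero at event 1.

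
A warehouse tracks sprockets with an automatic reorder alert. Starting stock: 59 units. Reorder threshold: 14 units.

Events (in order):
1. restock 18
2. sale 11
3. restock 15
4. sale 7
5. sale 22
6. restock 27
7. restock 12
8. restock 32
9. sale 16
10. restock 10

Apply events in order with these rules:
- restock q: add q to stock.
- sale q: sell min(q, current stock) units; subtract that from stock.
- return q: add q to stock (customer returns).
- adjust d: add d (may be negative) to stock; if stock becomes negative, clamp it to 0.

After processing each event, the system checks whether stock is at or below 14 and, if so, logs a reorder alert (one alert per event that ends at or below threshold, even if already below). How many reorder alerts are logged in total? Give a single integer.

Answer: 0

Derivation:
Processing events:
Start: stock = 59
  Event 1 (restock 18): 59 + 18 = 77
  Event 2 (sale 11): sell min(11,77)=11. stock: 77 - 11 = 66. total_sold = 11
  Event 3 (restock 15): 66 + 15 = 81
  Event 4 (sale 7): sell min(7,81)=7. stock: 81 - 7 = 74. total_sold = 18
  Event 5 (sale 22): sell min(22,74)=22. stock: 74 - 22 = 52. total_sold = 40
  Event 6 (restock 27): 52 + 27 = 79
  Event 7 (restock 12): 79 + 12 = 91
  Event 8 (restock 32): 91 + 32 = 123
  Event 9 (sale 16): sell min(16,123)=16. stock: 123 - 16 = 107. total_sold = 56
  Event 10 (restock 10): 107 + 10 = 117
Final: stock = 117, total_sold = 56

Checking against threshold 14:
  After event 1: stock=77 > 14
  After event 2: stock=66 > 14
  After event 3: stock=81 > 14
  After event 4: stock=74 > 14
  After event 5: stock=52 > 14
  After event 6: stock=79 > 14
  After event 7: stock=91 > 14
  After event 8: stock=123 > 14
  After event 9: stock=107 > 14
  After event 10: stock=117 > 14
Alert events: []. Count = 0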